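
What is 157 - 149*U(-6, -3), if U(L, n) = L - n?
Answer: 604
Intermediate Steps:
157 - 149*U(-6, -3) = 157 - 149*(-6 - 1*(-3)) = 157 - 149*(-6 + 3) = 157 - 149*(-3) = 157 + 447 = 604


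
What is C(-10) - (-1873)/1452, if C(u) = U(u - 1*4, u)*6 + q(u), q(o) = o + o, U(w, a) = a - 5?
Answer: -157847/1452 ≈ -108.71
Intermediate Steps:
U(w, a) = -5 + a
q(o) = 2*o
C(u) = -30 + 8*u (C(u) = (-5 + u)*6 + 2*u = (-30 + 6*u) + 2*u = -30 + 8*u)
C(-10) - (-1873)/1452 = (-30 + 8*(-10)) - (-1873)/1452 = (-30 - 80) - (-1873)/1452 = -110 - 1*(-1873/1452) = -110 + 1873/1452 = -157847/1452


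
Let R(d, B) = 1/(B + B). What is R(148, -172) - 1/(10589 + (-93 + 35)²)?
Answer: -14297/4799832 ≈ -0.0029786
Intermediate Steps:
R(d, B) = 1/(2*B)
R(148, -172) - 1/(10589 + (-93 + 35)²) = (½)/(-172) - 1/(10589 + (-93 + 35)²) = (½)*(-1/172) - 1/(10589 + (-58)²) = -1/344 - 1/(10589 + 3364) = -1/344 - 1/13953 = -14297/4799832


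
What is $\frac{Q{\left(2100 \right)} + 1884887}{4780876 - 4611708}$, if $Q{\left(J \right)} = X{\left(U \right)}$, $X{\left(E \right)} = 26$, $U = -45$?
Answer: $\frac{1884913}{169168} \approx 11.142$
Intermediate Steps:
$Q{\left(J \right)} = 26$
$\frac{Q{\left(2100 \right)} + 1884887}{4780876 - 4611708} = \frac{26 + 1884887}{4780876 - 4611708} = \frac{1884913}{169168}$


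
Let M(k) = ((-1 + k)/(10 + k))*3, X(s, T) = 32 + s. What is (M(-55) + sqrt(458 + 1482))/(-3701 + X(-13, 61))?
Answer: -4/3945 - sqrt(485)/1841 ≈ -0.012976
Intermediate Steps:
M(k) = 3*(-1 + k)/(10 + k) (M(k) = ((-1 + k)/(10 + k))*3 = 3*(-1 + k)/(10 + k))
(M(-55) + sqrt(458 + 1482))/(-3701 + X(-13, 61)) = (3*(-1 - 55)/(10 - 55) + sqrt(458 + 1482))/(-3701 + (32 - 13)) = (3*(-56)/(-45) + sqrt(1940))/(-3701 + 19) = (3*(-1/45)*(-56) + 2*sqrt(485))/(-3682) = (56/15 + 2*sqrt(485))*(-1/3682) = -4/3945 - sqrt(485)/1841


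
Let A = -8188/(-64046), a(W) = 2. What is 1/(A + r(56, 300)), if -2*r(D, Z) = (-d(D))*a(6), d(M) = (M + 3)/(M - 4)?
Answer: 1665196/2102245 ≈ 0.79210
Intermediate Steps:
A = 4094/32023 (A = -8188*(-1/64046) = 4094/32023 ≈ 0.12785)
d(M) = (3 + M)/(-4 + M)
r(D, Z) = (3 + D)/(-4 + D) (r(D, Z) = -(-(3 + D)/(-4 + D))*2/2 = -(-1)*(3 + D)/(-4 + D) = (3 + D)/(-4 + D))
1/(A + r(56, 300)) = 1/(4094/32023 + (3 + 56)/(-4 + 56)) = 1/(4094/32023 + 59/52) = 1/(2102245/1665196) = 1665196/2102245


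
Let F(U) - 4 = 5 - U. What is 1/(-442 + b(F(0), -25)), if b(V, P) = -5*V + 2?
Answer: -1/485 ≈ -0.0020619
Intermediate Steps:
F(U) = 9 - U (F(U) = 4 + (5 - U) = 9 - U)
b(V, P) = 2 - 5*V
1/(-442 + b(F(0), -25)) = 1/(-442 + (2 - 5*(9 - 1*0))) = 1/(-442 + (2 - 5*(9 + 0))) = 1/(-442 + (2 - 5*9)) = 1/(-442 + (2 - 45)) = 1/(-442 - 43) = 1/(-485) = -1/485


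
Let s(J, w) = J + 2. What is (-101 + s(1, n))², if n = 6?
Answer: 9604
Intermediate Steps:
s(J, w) = 2 + J
(-101 + s(1, n))² = (-101 + (2 + 1))² = (-101 + 3)² = (-98)² = 9604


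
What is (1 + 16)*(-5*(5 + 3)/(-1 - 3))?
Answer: 170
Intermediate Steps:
(1 + 16)*(-5*(5 + 3)/(-1 - 3)) = 17*(-40/(-4)) = 17*(-40*(-1)/4) = 17*(-5*(-2)) = 17*10 = 170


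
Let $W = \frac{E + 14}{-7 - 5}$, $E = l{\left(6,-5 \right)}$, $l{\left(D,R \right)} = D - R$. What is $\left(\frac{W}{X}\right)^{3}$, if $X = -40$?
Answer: $\frac{125}{884736} \approx 0.00014129$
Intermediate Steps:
$E = 11$ ($E = 6 - -5 = 6 + 5 = 11$)
$W = - \frac{25}{12}$ ($W = \frac{11 + 14}{-7 - 5} = \frac{25}{-12} = 25 \left(- \frac{1}{12}\right) = - \frac{25}{12} \approx -2.0833$)
$\left(\frac{W}{X}\right)^{3} = \left(- \frac{25}{12 \left(-40\right)}\right)^{3} = \left(\left(- \frac{25}{12}\right) \left(- \frac{1}{40}\right)\right)^{3} = \left(\frac{5}{96}\right)^{3} = \frac{125}{884736}$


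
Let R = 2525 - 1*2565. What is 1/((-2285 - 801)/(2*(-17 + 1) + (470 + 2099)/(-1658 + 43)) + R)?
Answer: 54249/2813930 ≈ 0.019279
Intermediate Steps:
R = -40 (R = 2525 - 2565 = -40)
1/((-2285 - 801)/(2*(-17 + 1) + (470 + 2099)/(-1658 + 43)) + R) = 1/((-2285 - 801)/(2*(-17 + 1) + (470 + 2099)/(-1658 + 43)) - 40) = 1/(-3086/(2*(-16) + 2569/(-1615)) - 40) = 1/(-3086/(-32 + 2569*(-1/1615)) - 40) = 1/(-3086/(-32 - 2569/1615) - 40) = 1/(-3086/(-54249/1615) - 40) = 1/(-3086*(-1615/54249) - 40) = 1/(4983890/54249 - 40) = 1/(2813930/54249) = 54249/2813930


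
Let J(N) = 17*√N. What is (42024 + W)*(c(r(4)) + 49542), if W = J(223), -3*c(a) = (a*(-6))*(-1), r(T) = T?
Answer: 2081616816 + 842078*√223 ≈ 2.0942e+9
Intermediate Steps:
c(a) = -2*a (c(a) = -a*(-6)*(-1)/3 = -(-6*a)*(-1)/3 = -2*a)
W = 17*√223 ≈ 253.86
(42024 + W)*(c(r(4)) + 49542) = (42024 + 17*√223)*(-2*4 + 49542) = (42024 + 17*√223)*(-8 + 49542) = (42024 + 17*√223)*49534 = 2081616816 + 842078*√223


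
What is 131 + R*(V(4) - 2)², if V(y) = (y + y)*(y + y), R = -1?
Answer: -3713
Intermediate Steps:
V(y) = 4*y² (V(y) = (2*y)*(2*y) = 4*y²)
131 + R*(V(4) - 2)² = 131 - (4*4² - 2)² = 131 - (4*16 - 2)² = 131 - (64 - 2)² = 131 - 1*62² = 131 - 1*3844 = 131 - 3844 = -3713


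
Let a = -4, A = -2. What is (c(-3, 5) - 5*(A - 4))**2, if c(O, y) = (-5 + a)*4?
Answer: 36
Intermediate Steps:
c(O, y) = -36 (c(O, y) = (-5 - 4)*4 = -9*4 = -36)
(c(-3, 5) - 5*(A - 4))**2 = (-36 - 5*(-2 - 4))**2 = (-36 - 5*(-6))**2 = (-36 + 30)**2 = (-6)**2 = 36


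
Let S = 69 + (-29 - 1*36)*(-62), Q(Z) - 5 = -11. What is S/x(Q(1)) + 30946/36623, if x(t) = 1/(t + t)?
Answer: -1801381178/36623 ≈ -49187.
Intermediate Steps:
Q(Z) = -6 (Q(Z) = 5 - 11 = -6)
x(t) = 1/(2*t)
S = 4099 (S = 69 + (-29 - 36)*(-62) = 69 - 65*(-62) = 69 + 4030 = 4099)
S/x(Q(1)) + 30946/36623 = 4099/(((½)/(-6))) + 30946/36623 = 4099/(((½)*(-⅙))) + 30946*(1/36623) = 4099/(-1/12) + 30946/36623 = 4099*(-12) + 30946/36623 = -49188 + 30946/36623 = -1801381178/36623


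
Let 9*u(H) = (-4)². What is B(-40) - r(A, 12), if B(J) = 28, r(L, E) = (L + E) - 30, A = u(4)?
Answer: 398/9 ≈ 44.222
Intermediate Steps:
u(H) = 16/9 (u(H) = (⅑)*(-4)² = (⅑)*16 = 16/9)
A = 16/9 ≈ 1.7778
r(L, E) = -30 + E + L (r(L, E) = (E + L) - 30 = -30 + E + L)
B(-40) - r(A, 12) = 28 - (-30 + 12 + 16/9) = 28 - 1*(-146/9) = 28 + 146/9 = 398/9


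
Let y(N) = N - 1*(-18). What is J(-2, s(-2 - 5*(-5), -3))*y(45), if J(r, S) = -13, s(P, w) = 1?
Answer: -819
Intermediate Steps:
y(N) = 18 + N (y(N) = N + 18 = 18 + N)
J(-2, s(-2 - 5*(-5), -3))*y(45) = -13*(18 + 45) = -13*63 = -819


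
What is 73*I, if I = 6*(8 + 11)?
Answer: 8322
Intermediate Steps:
I = 114 (I = 6*19 = 114)
73*I = 73*114 = 8322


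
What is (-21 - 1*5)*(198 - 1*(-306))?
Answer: -13104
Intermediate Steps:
(-21 - 1*5)*(198 - 1*(-306)) = (-21 - 5)*(198 + 306) = -26*504 = -13104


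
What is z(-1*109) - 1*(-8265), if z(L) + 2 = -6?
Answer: 8257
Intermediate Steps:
z(L) = -8 (z(L) = -2 - 6 = -8)
z(-1*109) - 1*(-8265) = -8 - 1*(-8265) = -8 + 8265 = 8257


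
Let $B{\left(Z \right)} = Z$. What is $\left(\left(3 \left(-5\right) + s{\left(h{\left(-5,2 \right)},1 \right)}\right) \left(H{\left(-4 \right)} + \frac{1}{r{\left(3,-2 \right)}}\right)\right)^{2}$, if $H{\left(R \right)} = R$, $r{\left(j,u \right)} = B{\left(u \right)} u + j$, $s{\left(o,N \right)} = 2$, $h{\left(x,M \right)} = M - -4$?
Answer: $\frac{123201}{49} \approx 2514.3$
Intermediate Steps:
$h{\left(x,M \right)} = 4 + M$ ($h{\left(x,M \right)} = M + 4 = 4 + M$)
$r{\left(j,u \right)} = j + u^{2}$ ($r{\left(j,u \right)} = u u + j = u^{2} + j = j + u^{2}$)
$\left(\left(3 \left(-5\right) + s{\left(h{\left(-5,2 \right)},1 \right)}\right) \left(H{\left(-4 \right)} + \frac{1}{r{\left(3,-2 \right)}}\right)\right)^{2} = \left(\left(3 \left(-5\right) + 2\right) \left(-4 + \frac{1}{3 + \left(-2\right)^{2}}\right)\right)^{2} = \left(\left(-15 + 2\right) \left(-4 + \frac{1}{3 + 4}\right)\right)^{2} = \left(- 13 \left(-4 + \frac{1}{7}\right)\right)^{2} = \left(\left(-13\right) \left(- \frac{27}{7}\right)\right)^{2} = \left(\frac{351}{7}\right)^{2} = \frac{123201}{49}$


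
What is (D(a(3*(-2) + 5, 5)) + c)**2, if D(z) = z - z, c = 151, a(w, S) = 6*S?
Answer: 22801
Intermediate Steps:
D(z) = 0
(D(a(3*(-2) + 5, 5)) + c)**2 = (0 + 151)**2 = 151**2 = 22801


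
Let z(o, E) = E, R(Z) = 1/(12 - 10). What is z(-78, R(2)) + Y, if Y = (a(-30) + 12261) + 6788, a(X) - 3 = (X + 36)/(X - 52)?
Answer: 1562299/82 ≈ 19052.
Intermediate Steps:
R(Z) = ½ (R(Z) = 1/2 = ½)
a(X) = 3 + (36 + X)/(-52 + X) (a(X) = 3 + (X + 36)/(X - 52) = 3 + (36 + X)/(-52 + X))
Y = 781129/41 (Y = (4*(-30 - 30)/(-52 - 30) + 12261) + 6788 = (4*(-60)/(-82) + 12261) + 6788 = (4*(-1/82)*(-60) + 12261) + 6788 = (120/41 + 12261) + 6788 = 502821/41 + 6788 = 781129/41 ≈ 19052.)
z(-78, R(2)) + Y = ½ + 781129/41 = 1562299/82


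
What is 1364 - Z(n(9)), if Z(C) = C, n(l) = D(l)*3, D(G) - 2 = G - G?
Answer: 1358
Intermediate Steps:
D(G) = 2 (D(G) = 2 + (G - G) = 2 + 0 = 2)
n(l) = 6 (n(l) = 2*3 = 6)
1364 - Z(n(9)) = 1364 - 1*6 = 1364 - 6 = 1358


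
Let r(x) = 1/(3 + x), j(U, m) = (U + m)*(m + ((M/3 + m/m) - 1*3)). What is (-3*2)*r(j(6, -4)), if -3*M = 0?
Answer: ⅔ ≈ 0.66667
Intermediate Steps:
M = 0 (M = -⅓*0 = 0)
j(U, m) = (-2 + m)*(U + m) (j(U, m) = (U + m)*(m + ((0/3 + m/m) - 1*3)) = (U + m)*(m + ((0*(⅓) + 1) - 3)) = (U + m)*(m + ((0 + 1) - 3)) = (U + m)*(m + (1 - 3)) = (U + m)*(m - 2) = (U + m)*(-2 + m) = (-2 + m)*(U + m))
(-3*2)*r(j(6, -4)) = (-3*2)/(3 + ((-4)² - 2*6 - 2*(-4) + 6*(-4))) = -6/(3 + (16 - 12 + 8 - 24)) = -6/(3 - 12) = -6/(-9) = -6*(-⅑) = ⅔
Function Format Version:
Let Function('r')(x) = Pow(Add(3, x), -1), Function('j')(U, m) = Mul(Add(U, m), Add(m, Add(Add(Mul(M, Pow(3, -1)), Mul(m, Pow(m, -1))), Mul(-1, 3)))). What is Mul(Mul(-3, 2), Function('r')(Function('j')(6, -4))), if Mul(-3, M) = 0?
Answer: Rational(2, 3) ≈ 0.66667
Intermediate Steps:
M = 0 (M = Mul(Rational(-1, 3), 0) = 0)
Function('j')(U, m) = Mul(Add(-2, m), Add(U, m)) (Function('j')(U, m) = Mul(Add(U, m), Add(m, Add(Add(Mul(0, Pow(3, -1)), Mul(m, Pow(m, -1))), Mul(-1, 3)))) = Mul(Add(U, m), Add(m, Add(Add(Mul(0, Rational(1, 3)), 1), -3))) = Mul(Add(U, m), Add(m, Add(Add(0, 1), -3))) = Mul(Add(U, m), Add(m, Add(1, -3))) = Mul(Add(U, m), Add(m, -2)) = Mul(Add(U, m), Add(-2, m)) = Mul(Add(-2, m), Add(U, m)))
Mul(Mul(-3, 2), Function('r')(Function('j')(6, -4))) = Mul(Mul(-3, 2), Pow(Add(3, Add(Pow(-4, 2), Mul(-2, 6), Mul(-2, -4), Mul(6, -4))), -1)) = Mul(-6, Pow(Add(3, Add(16, -12, 8, -24)), -1)) = Mul(-6, Pow(Add(3, -12), -1)) = Mul(-6, Pow(-9, -1)) = Mul(-6, Rational(-1, 9)) = Rational(2, 3)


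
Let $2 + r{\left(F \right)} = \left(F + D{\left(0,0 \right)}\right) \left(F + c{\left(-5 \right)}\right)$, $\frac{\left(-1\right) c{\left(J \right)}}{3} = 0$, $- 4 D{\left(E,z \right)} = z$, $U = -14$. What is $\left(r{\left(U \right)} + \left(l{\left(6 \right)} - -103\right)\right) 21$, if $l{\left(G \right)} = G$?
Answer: $6363$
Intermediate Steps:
$D{\left(E,z \right)} = - \frac{z}{4}$
$c{\left(J \right)} = 0$ ($c{\left(J \right)} = \left(-3\right) 0 = 0$)
$r{\left(F \right)} = -2 + F^{2}$ ($r{\left(F \right)} = -2 + \left(F - 0\right) \left(F + 0\right) = -2 + \left(F + 0\right) F = -2 + F F = -2 + F^{2}$)
$\left(r{\left(U \right)} + \left(l{\left(6 \right)} - -103\right)\right) 21 = \left(\left(-2 + \left(-14\right)^{2}\right) + \left(6 - -103\right)\right) 21 = \left(\left(-2 + 196\right) + \left(6 + 103\right)\right) 21 = \left(194 + 109\right) 21 = 303 \cdot 21 = 6363$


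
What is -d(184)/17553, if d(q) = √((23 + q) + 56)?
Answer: -√263/17553 ≈ -0.00092390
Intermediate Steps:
d(q) = √(79 + q)
-d(184)/17553 = -√(79 + 184)/17553 = -√263*(1/17553) = -√263/17553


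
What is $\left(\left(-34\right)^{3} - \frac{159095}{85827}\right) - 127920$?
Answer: $- \frac{14352493343}{85827} \approx -1.6723 \cdot 10^{5}$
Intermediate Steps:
$\left(\left(-34\right)^{3} - \frac{159095}{85827}\right) - 127920 = \left(-39304 - \frac{159095}{85827}\right) - 127920 = - \frac{3373503503}{85827} - 127920 = - \frac{14352493343}{85827}$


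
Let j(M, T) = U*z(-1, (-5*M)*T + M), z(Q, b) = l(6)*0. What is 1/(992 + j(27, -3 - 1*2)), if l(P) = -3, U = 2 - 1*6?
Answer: 1/992 ≈ 0.0010081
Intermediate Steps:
U = -4 (U = 2 - 6 = -4)
z(Q, b) = 0 (z(Q, b) = -3*0 = 0)
j(M, T) = 0 (j(M, T) = -4*0 = 0)
1/(992 + j(27, -3 - 1*2)) = 1/(992 + 0) = 1/992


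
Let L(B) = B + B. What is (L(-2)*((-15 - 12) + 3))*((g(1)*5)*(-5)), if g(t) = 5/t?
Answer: -12000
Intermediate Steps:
L(B) = 2*B
(L(-2)*((-15 - 12) + 3))*((g(1)*5)*(-5)) = ((2*(-2))*((-15 - 12) + 3))*(((5/1)*5)*(-5)) = (-4*(-27 + 3))*(((5*1)*5)*(-5)) = (-4*(-24))*((5*5)*(-5)) = 96*(25*(-5)) = 96*(-125) = -12000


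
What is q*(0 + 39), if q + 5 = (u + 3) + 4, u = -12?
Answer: -390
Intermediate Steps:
q = -10 (q = -5 + ((-12 + 3) + 4) = -5 + (-9 + 4) = -5 - 5 = -10)
q*(0 + 39) = -10*(0 + 39) = -10*39 = -390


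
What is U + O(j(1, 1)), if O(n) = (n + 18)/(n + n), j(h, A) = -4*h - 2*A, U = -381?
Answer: -382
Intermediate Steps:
O(n) = (18 + n)/(2*n) (O(n) = (18 + n)/((2*n)) = (18 + n)*(1/(2*n)) = (18 + n)/(2*n))
U + O(j(1, 1)) = -381 + (18 + (-4*1 - 2*1))/(2*(-4*1 - 2*1)) = -381 + (18 + (-4 - 2))/(2*(-4 - 2)) = -381 + (½)*(18 - 6)/(-6) = -381 + (½)*(-⅙)*12 = -381 - 1 = -382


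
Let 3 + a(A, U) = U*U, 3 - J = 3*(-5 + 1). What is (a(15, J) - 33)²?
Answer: 35721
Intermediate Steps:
J = 15 (J = 3 - 3*(-5 + 1) = 3 - 3*(-4) = 3 - 1*(-12) = 3 + 12 = 15)
a(A, U) = -3 + U² (a(A, U) = -3 + U*U = -3 + U²)
(a(15, J) - 33)² = ((-3 + 15²) - 33)² = ((-3 + 225) - 33)² = (222 - 33)² = 189² = 35721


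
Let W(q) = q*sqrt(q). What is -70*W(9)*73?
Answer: -137970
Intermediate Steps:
W(q) = q**(3/2)
-70*W(9)*73 = -70*9**(3/2)*73 = -70*27*73 = -1890*73 = -137970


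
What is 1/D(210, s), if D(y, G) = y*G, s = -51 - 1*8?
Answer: -1/12390 ≈ -8.0710e-5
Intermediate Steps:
s = -59 (s = -51 - 8 = -59)
D(y, G) = G*y
1/D(210, s) = 1/(-59*210) = 1/(-12390) = -1/12390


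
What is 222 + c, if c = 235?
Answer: 457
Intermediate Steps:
222 + c = 222 + 235 = 457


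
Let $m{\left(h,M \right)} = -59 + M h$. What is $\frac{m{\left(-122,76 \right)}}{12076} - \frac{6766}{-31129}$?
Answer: $- \frac{208758483}{375913804} \approx -0.55534$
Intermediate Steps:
$\frac{m{\left(-122,76 \right)}}{12076} - \frac{6766}{-31129} = \frac{-59 + 76 \left(-122\right)}{12076} - \frac{6766}{-31129} = \left(-59 - 9272\right) \frac{1}{12076} - - \frac{6766}{31129} = \left(-9331\right) \frac{1}{12076} + \frac{6766}{31129} = - \frac{9331}{12076} + \frac{6766}{31129} = - \frac{208758483}{375913804}$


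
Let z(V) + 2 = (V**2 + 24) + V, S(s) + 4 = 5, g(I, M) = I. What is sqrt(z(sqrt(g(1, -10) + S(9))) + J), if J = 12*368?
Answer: sqrt(4440 + sqrt(2)) ≈ 66.644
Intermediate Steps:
J = 4416
S(s) = 1 (S(s) = -4 + 5 = 1)
z(V) = 22 + V + V**2 (z(V) = -2 + ((V**2 + 24) + V) = -2 + ((24 + V**2) + V) = -2 + (24 + V + V**2) = 22 + V + V**2)
sqrt(z(sqrt(g(1, -10) + S(9))) + J) = sqrt((22 + sqrt(1 + 1) + (sqrt(1 + 1))**2) + 4416) = sqrt((22 + sqrt(2) + (sqrt(2))**2) + 4416) = sqrt((22 + sqrt(2) + 2) + 4416) = sqrt((24 + sqrt(2)) + 4416) = sqrt(4440 + sqrt(2))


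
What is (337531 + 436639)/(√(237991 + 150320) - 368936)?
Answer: -57123836624/27222676757 - 6348194*√231/27222676757 ≈ -2.1019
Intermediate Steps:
(337531 + 436639)/(√(237991 + 150320) - 368936) = 774170/(√388311 - 368936) = 774170/(41*√231 - 368936) = 774170/(-368936 + 41*√231)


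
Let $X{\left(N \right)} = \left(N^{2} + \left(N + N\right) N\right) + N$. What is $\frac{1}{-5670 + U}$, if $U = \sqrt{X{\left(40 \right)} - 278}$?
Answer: $- \frac{2835}{16072169} - \frac{\sqrt{4562}}{32144338} \approx -0.00017849$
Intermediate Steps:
$X{\left(N \right)} = N + 3 N^{2}$ ($X{\left(N \right)} = \left(N^{2} + 2 N N\right) + N = \left(N^{2} + 2 N^{2}\right) + N = 3 N^{2} + N = N + 3 N^{2}$)
$U = \sqrt{4562}$ ($U = \sqrt{40 \left(1 + 3 \cdot 40\right) - 278} = \sqrt{40 \left(1 + 120\right) - 278} = \sqrt{40 \cdot 121 - 278} = \sqrt{4840 - 278} = \sqrt{4562} \approx 67.543$)
$\frac{1}{-5670 + U} = \frac{1}{-5670 + \sqrt{4562}}$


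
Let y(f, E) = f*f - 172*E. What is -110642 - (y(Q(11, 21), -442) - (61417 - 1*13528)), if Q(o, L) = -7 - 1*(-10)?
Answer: -138786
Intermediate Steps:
Q(o, L) = 3 (Q(o, L) = -7 + 10 = 3)
y(f, E) = f² - 172*E
-110642 - (y(Q(11, 21), -442) - (61417 - 1*13528)) = -110642 - ((3² - 172*(-442)) - (61417 - 1*13528)) = -110642 - ((9 + 76024) - (61417 - 13528)) = -110642 - (76033 - 1*47889) = -110642 - (76033 - 47889) = -110642 - 1*28144 = -110642 - 28144 = -138786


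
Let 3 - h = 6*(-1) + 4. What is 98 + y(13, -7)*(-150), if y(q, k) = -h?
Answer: 848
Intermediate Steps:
h = 5 (h = 3 - (6*(-1) + 4) = 3 - (-6 + 4) = 3 - 1*(-2) = 3 + 2 = 5)
y(q, k) = -5 (y(q, k) = -1*5 = -5)
98 + y(13, -7)*(-150) = 98 - 5*(-150) = 98 + 750 = 848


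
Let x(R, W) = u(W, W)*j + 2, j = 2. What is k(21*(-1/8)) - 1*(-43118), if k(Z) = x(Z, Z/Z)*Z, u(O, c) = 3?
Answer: 43097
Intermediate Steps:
x(R, W) = 8 (x(R, W) = 3*2 + 2 = 6 + 2 = 8)
k(Z) = 8*Z
k(21*(-1/8)) - 1*(-43118) = 8*(21*(-1/8)) - 1*(-43118) = 8*(21*(-1*⅛)) + 43118 = 8*(21*(-⅛)) + 43118 = 8*(-21/8) + 43118 = -21 + 43118 = 43097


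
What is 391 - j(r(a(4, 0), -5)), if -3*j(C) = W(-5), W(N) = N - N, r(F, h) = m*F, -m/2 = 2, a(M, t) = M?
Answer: 391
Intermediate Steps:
m = -4 (m = -2*2 = -4)
r(F, h) = -4*F
W(N) = 0
j(C) = 0 (j(C) = -⅓*0 = 0)
391 - j(r(a(4, 0), -5)) = 391 - 1*0 = 391 + 0 = 391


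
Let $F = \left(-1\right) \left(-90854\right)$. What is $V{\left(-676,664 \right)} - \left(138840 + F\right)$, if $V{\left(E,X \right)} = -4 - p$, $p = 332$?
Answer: $-230030$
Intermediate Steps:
$F = 90854$
$V{\left(E,X \right)} = -336$ ($V{\left(E,X \right)} = -4 - 332 = -336$)
$V{\left(-676,664 \right)} - \left(138840 + F\right) = -336 - 229694 = -230030$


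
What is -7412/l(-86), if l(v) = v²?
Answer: -1853/1849 ≈ -1.0022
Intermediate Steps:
-7412/l(-86) = -7412/((-86)²) = -7412/7396 = -7412*1/7396 = -1853/1849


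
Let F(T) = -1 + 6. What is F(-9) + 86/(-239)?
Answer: 1109/239 ≈ 4.6402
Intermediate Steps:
F(T) = 5
F(-9) + 86/(-239) = 5 + 86/(-239) = 5 - 1/239*86 = 5 - 86/239 = 1109/239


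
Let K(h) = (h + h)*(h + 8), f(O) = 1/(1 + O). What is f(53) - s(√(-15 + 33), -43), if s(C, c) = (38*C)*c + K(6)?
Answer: -9071/54 + 4902*√2 ≈ 6764.5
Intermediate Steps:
K(h) = 2*h*(8 + h) (K(h) = (2*h)*(8 + h) = 2*h*(8 + h))
s(C, c) = 168 + 38*C*c (s(C, c) = (38*C)*c + 2*6*(8 + 6) = 38*C*c + 2*6*14 = 38*C*c + 168 = 168 + 38*C*c)
f(53) - s(√(-15 + 33), -43) = 1/(1 + 53) - (168 + 38*√(-15 + 33)*(-43)) = 1/54 - (168 + 38*√18*(-43)) = 1/54 - (168 + 38*(3*√2)*(-43)) = 1/54 - (168 - 4902*√2) = 1/54 + (-168 + 4902*√2) = -9071/54 + 4902*√2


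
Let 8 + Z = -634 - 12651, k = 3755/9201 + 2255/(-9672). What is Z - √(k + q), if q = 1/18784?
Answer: -13293 - √53065062422217800526/17412782088 ≈ -13293.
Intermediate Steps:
k = 5190035/29664024 (k = 3755*(1/9201) + 2255*(-1/9672) = 3755/9201 - 2255/9672 = 5190035/29664024 ≈ 0.17496)
Z = -13293 (Z = -8 + (-634 - 12651) = -8 - 13285 = -13293)
q = 1/18784 ≈ 5.3237e-5
Z - √(k + q) = -13293 - √(5190035/29664024 + 1/18784) = -13293 - √(12189910183/69651128352) = -13293 - √53065062422217800526/17412782088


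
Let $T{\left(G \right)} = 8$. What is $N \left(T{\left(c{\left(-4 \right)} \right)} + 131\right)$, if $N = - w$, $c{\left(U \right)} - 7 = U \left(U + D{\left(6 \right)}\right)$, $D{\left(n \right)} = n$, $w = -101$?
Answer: $14039$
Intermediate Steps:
$c{\left(U \right)} = 7 + U \left(6 + U\right)$ ($c{\left(U \right)} = 7 + U \left(U + 6\right) = 7 + U \left(6 + U\right)$)
$N = 101$ ($N = \left(-1\right) \left(-101\right) = 101$)
$N \left(T{\left(c{\left(-4 \right)} \right)} + 131\right) = 101 \left(8 + 131\right) = 101 \cdot 139 = 14039$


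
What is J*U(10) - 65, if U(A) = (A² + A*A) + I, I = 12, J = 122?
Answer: 25799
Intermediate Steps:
U(A) = 12 + 2*A² (U(A) = (A² + A*A) + 12 = (A² + A²) + 12 = 2*A² + 12 = 12 + 2*A²)
J*U(10) - 65 = 122*(12 + 2*10²) - 65 = 122*(12 + 2*100) - 65 = 122*(12 + 200) - 65 = 122*212 - 65 = 25864 - 65 = 25799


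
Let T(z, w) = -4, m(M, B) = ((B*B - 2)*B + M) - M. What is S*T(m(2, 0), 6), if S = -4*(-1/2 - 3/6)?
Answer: -16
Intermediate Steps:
m(M, B) = B*(-2 + B²) (m(M, B) = ((B² - 2)*B + M) - M = ((-2 + B²)*B + M) - M = (B*(-2 + B²) + M) - M = (M + B*(-2 + B²)) - M = B*(-2 + B²))
S = 4 (S = -4*(-1*½ - 3*⅙) = -4*(-½ - ½) = -4*(-1) = 4)
S*T(m(2, 0), 6) = 4*(-4) = -16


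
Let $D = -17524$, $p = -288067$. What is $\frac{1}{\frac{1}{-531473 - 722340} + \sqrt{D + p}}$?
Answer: $- \frac{1253813}{480403426685575680} - \frac{1572047038969 i \sqrt{305591}}{480403426685575680} \approx -2.6099 \cdot 10^{-12} - 0.001809 i$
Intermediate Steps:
$\frac{1}{\frac{1}{-531473 - 722340} + \sqrt{D + p}} = \frac{1}{\frac{1}{-531473 - 722340} + \sqrt{-17524 - 288067}} = \frac{1}{\frac{1}{-1253813} + \sqrt{-305591}} = \frac{1}{- \frac{1}{1253813} + i \sqrt{305591}}$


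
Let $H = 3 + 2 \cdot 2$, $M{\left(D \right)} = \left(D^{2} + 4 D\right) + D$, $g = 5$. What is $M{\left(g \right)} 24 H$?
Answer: $8400$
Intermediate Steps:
$M{\left(D \right)} = D^{2} + 5 D$
$H = 7$ ($H = 3 + 4 = 7$)
$M{\left(g \right)} 24 H = 5 \left(5 + 5\right) 24 \cdot 7 = 5 \cdot 10 \cdot 24 \cdot 7 = 50 \cdot 24 \cdot 7 = 1200 \cdot 7 = 8400$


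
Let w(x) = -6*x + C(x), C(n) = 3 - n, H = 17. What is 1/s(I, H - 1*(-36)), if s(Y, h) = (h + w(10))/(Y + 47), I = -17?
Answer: -15/7 ≈ -2.1429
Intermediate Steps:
w(x) = 3 - 7*x (w(x) = -6*x + (3 - x) = 3 - 7*x)
s(Y, h) = (-67 + h)/(47 + Y) (s(Y, h) = (h + (3 - 7*10))/(Y + 47) = (h + (3 - 70))/(47 + Y) = (h - 67)/(47 + Y) = (-67 + h)/(47 + Y))
1/s(I, H - 1*(-36)) = 1/((-67 + (17 - 1*(-36)))/(47 - 17)) = 1/((-67 + (17 + 36))/30) = 1/((-67 + 53)/30) = 1/((1/30)*(-14)) = 1/(-7/15) = -15/7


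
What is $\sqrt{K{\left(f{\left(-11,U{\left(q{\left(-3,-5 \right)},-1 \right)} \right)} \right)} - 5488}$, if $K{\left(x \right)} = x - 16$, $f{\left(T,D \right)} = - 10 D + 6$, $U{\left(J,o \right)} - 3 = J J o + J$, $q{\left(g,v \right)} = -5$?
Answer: $2 i \sqrt{1307} \approx 72.305 i$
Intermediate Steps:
$U{\left(J,o \right)} = 3 + J + o J^{2}$ ($U{\left(J,o \right)} = 3 + \left(J J o + J\right) = 3 + \left(J^{2} o + J\right) = 3 + \left(o J^{2} + J\right) = 3 + \left(J + o J^{2}\right) = 3 + J + o J^{2}$)
$f{\left(T,D \right)} = 6 - 10 D$
$K{\left(x \right)} = -16 + x$
$\sqrt{K{\left(f{\left(-11,U{\left(q{\left(-3,-5 \right)},-1 \right)} \right)} \right)} - 5488} = \sqrt{\left(-16 - \left(-6 + 10 \left(3 - 5 - \left(-5\right)^{2}\right)\right)\right) - 5488} = \sqrt{\left(-16 - \left(-6 + 10 \left(3 - 5 - 25\right)\right)\right) - 5488} = \sqrt{\left(-16 + \left(6 - -270\right)\right) - 5488} = \sqrt{\left(-16 + \left(6 + 270\right)\right) - 5488} = \sqrt{\left(-16 + 276\right) - 5488} = \sqrt{260 - 5488} = \sqrt{-5228} = 2 i \sqrt{1307}$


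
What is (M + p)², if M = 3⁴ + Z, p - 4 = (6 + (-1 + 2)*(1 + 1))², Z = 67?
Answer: 46656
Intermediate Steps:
p = 68 (p = 4 + (6 + (-1 + 2)*(1 + 1))² = 4 + (6 + 1*2)² = 4 + (6 + 2)² = 4 + 8² = 4 + 64 = 68)
M = 148 (M = 3⁴ + 67 = 81 + 67 = 148)
(M + p)² = (148 + 68)² = 216² = 46656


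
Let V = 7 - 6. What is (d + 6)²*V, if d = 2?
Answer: 64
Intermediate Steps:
V = 1
(d + 6)²*V = (2 + 6)²*1 = 8²*1 = 64*1 = 64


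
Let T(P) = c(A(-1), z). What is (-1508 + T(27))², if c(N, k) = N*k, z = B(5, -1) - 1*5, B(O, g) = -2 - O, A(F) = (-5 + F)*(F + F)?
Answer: 2729104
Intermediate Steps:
A(F) = 2*F*(-5 + F) (A(F) = (-5 + F)*(2*F) = 2*F*(-5 + F))
z = -12 (z = (-2 - 1*5) - 1*5 = (-2 - 5) - 5 = -7 - 5 = -12)
T(P) = -144 (T(P) = (2*(-1)*(-5 - 1))*(-12) = (2*(-1)*(-6))*(-12) = 12*(-12) = -144)
(-1508 + T(27))² = (-1508 - 144)² = (-1652)² = 2729104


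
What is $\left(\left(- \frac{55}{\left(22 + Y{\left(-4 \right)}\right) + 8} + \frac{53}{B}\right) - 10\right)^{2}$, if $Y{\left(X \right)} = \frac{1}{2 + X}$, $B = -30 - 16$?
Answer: $\frac{1247996929}{7365796} \approx 169.43$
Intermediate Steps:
$B = -46$
$\left(\left(- \frac{55}{\left(22 + Y{\left(-4 \right)}\right) + 8} + \frac{53}{B}\right) - 10\right)^{2} = \left(\left(- \frac{55}{\left(22 + \frac{1}{2 - 4}\right) + 8} + \frac{53}{-46}\right) - 10\right)^{2} = \left(\left(- \frac{55}{\left(22 + \frac{1}{-2}\right) + 8} + 53 \left(- \frac{1}{46}\right)\right) - 10\right)^{2} = \left(\left(- \frac{55}{\left(22 - \frac{1}{2}\right) + 8} - \frac{53}{46}\right) - 10\right)^{2} = \left(\left(- \frac{55}{\frac{43}{2} + 8} - \frac{53}{46}\right) - 10\right)^{2} = \left(\left(- \frac{55}{\frac{59}{2}} - \frac{53}{46}\right) - 10\right)^{2} = \left(\left(\left(-55\right) \frac{2}{59} - \frac{53}{46}\right) - 10\right)^{2} = \left(\left(- \frac{110}{59} - \frac{53}{46}\right) - 10\right)^{2} = \left(- \frac{8187}{2714} - 10\right)^{2} = \left(- \frac{35327}{2714}\right)^{2} = \frac{1247996929}{7365796}$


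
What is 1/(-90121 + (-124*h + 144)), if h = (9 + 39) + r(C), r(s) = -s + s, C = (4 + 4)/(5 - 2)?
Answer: -1/95929 ≈ -1.0424e-5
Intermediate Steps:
C = 8/3 ≈ 2.6667
r(s) = 0
h = 48 (h = (9 + 39) + 0 = 48 + 0 = 48)
1/(-90121 + (-124*h + 144)) = 1/(-90121 + (-124*48 + 144)) = 1/(-90121 + (-5952 + 144)) = 1/(-90121 - 5808) = 1/(-95929) = -1/95929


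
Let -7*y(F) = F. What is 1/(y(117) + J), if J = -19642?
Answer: -7/137611 ≈ -5.0868e-5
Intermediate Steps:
y(F) = -F/7
1/(y(117) + J) = 1/(-1/7*117 - 19642) = 1/(-117/7 - 19642) = 1/(-137611/7) = -7/137611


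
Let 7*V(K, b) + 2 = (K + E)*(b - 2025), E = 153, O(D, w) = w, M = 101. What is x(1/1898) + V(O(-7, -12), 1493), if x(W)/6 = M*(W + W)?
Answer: -71184044/6643 ≈ -10716.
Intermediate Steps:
V(K, b) = -2/7 + (-2025 + b)*(153 + K)/7 (V(K, b) = -2/7 + ((K + 153)*(b - 2025))/7 = -2/7 + ((153 + K)*(-2025 + b))/7 = -2/7 + ((-2025 + b)*(153 + K))/7 = -2/7 + (-2025 + b)*(153 + K)/7)
x(W) = 1212*W (x(W) = 6*(101*(W + W)) = 6*(101*(2*W)) = 6*(202*W) = 1212*W)
x(1/1898) + V(O(-7, -12), 1493) = 1212/1898 + (-44261 - 2025/7*(-12) + (153/7)*1493 + (1/7)*(-12)*1493) = 1212*(1/1898) + (-44261 + 24300/7 + 228429/7 - 17916/7) = 606/949 - 75014/7 = -71184044/6643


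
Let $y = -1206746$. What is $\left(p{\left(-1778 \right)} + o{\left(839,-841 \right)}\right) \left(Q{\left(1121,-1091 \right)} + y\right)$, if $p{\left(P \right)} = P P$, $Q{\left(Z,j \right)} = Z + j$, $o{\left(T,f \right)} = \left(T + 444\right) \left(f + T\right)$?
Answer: $-3811675550088$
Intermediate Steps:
$o{\left(T,f \right)} = \left(444 + T\right) \left(T + f\right)$
$p{\left(P \right)} = P^{2}$
$\left(p{\left(-1778 \right)} + o{\left(839,-841 \right)}\right) \left(Q{\left(1121,-1091 \right)} + y\right) = \left(\left(-1778\right)^{2} + \left(839^{2} + 444 \cdot 839 + 444 \left(-841\right) + 839 \left(-841\right)\right)\right) \left(\left(1121 - 1091\right) - 1206746\right) = \left(3161284 + \left(703921 + 372516 - 373404 - 705599\right)\right) \left(30 - 1206746\right) = \left(3161284 - 2566\right) \left(-1206716\right) = 3158718 \left(-1206716\right) = -3811675550088$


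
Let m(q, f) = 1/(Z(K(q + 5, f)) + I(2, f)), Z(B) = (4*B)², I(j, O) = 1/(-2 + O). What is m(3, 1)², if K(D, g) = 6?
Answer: 1/330625 ≈ 3.0246e-6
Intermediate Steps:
Z(B) = 16*B²
m(q, f) = 1/(576 + 1/(-2 + f)) (m(q, f) = 1/(16*6² + 1/(-2 + f)) = 1/(16*36 + 1/(-2 + f)) = 1/(576 + 1/(-2 + f)))
m(3, 1)² = ((-2 + 1)/(-1151 + 576*1))² = (-1/(-1151 + 576))² = (-1/(-575))² = (-1/575*(-1))² = (1/575)² = 1/330625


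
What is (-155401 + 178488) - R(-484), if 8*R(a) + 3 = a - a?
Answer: 184699/8 ≈ 23087.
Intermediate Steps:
R(a) = -3/8 (R(a) = -3/8 + (a - a)/8 = -3/8 + (⅛)*0 = -3/8 + 0 = -3/8)
(-155401 + 178488) - R(-484) = (-155401 + 178488) - 1*(-3/8) = 23087 + 3/8 = 184699/8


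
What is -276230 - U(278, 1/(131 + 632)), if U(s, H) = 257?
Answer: -276487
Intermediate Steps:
-276230 - U(278, 1/(131 + 632)) = -276230 - 1*257 = -276230 - 257 = -276487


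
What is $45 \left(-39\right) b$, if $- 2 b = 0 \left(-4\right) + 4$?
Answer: $3510$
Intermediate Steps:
$b = -2$ ($b = - \frac{0 \left(-4\right) + 4}{2} = - \frac{0 + 4}{2} = \left(- \frac{1}{2}\right) 4 = -2$)
$45 \left(-39\right) b = 45 \left(-39\right) \left(-2\right) = \left(-1755\right) \left(-2\right) = 3510$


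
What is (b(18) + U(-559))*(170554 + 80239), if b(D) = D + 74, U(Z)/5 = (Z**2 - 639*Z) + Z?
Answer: 839079895651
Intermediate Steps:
U(Z) = -3190*Z + 5*Z**2 (U(Z) = 5*((Z**2 - 639*Z) + Z) = 5*(Z**2 - 638*Z) = -3190*Z + 5*Z**2)
b(D) = 74 + D
(b(18) + U(-559))*(170554 + 80239) = ((74 + 18) + 5*(-559)*(-638 - 559))*(170554 + 80239) = (92 + 5*(-559)*(-1197))*250793 = (92 + 3345615)*250793 = 3345707*250793 = 839079895651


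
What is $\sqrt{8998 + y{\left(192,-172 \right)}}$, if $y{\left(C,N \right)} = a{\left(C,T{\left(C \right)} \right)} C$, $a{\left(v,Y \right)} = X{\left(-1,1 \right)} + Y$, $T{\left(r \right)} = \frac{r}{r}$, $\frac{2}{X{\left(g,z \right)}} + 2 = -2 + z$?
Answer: $\sqrt{9062} \approx 95.195$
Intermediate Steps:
$X{\left(g,z \right)} = \frac{2}{-4 + z}$ ($X{\left(g,z \right)} = \frac{2}{-2 + \left(-2 + z\right)} = \frac{2}{-4 + z}$)
$T{\left(r \right)} = 1$
$a{\left(v,Y \right)} = - \frac{2}{3} + Y$ ($a{\left(v,Y \right)} = \frac{2}{-4 + 1} + Y = \frac{2}{-3} + Y = 2 \left(- \frac{1}{3}\right) + Y = - \frac{2}{3} + Y$)
$y{\left(C,N \right)} = \frac{C}{3}$ ($y{\left(C,N \right)} = \left(- \frac{2}{3} + 1\right) C = \frac{C}{3}$)
$\sqrt{8998 + y{\left(192,-172 \right)}} = \sqrt{8998 + \frac{1}{3} \cdot 192} = \sqrt{8998 + 64} = \sqrt{9062}$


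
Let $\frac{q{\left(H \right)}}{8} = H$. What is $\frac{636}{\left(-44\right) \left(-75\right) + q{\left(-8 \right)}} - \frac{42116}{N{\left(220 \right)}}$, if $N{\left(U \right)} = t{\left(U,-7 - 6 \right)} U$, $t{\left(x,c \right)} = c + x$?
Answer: $- \frac{6707746}{9210465} \approx -0.72827$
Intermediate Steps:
$q{\left(H \right)} = 8 H$
$N{\left(U \right)} = U \left(-13 + U\right)$ ($N{\left(U \right)} = \left(\left(-7 - 6\right) + U\right) U = \left(-13 + U\right) U = U \left(-13 + U\right)$)
$\frac{636}{\left(-44\right) \left(-75\right) + q{\left(-8 \right)}} - \frac{42116}{N{\left(220 \right)}} = \frac{636}{\left(-44\right) \left(-75\right) + 8 \left(-8\right)} - \frac{42116}{220 \left(-13 + 220\right)} = \frac{636}{3300 - 64} - \frac{42116}{220 \cdot 207} = \frac{636}{3236} - \frac{42116}{45540} = 636 \cdot \frac{1}{3236} - \frac{10529}{11385} = \frac{159}{809} - \frac{10529}{11385} = - \frac{6707746}{9210465}$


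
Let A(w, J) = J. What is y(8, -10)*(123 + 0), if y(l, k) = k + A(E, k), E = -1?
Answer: -2460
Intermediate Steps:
y(l, k) = 2*k (y(l, k) = k + k = 2*k)
y(8, -10)*(123 + 0) = (2*(-10))*(123 + 0) = -20*123 = -2460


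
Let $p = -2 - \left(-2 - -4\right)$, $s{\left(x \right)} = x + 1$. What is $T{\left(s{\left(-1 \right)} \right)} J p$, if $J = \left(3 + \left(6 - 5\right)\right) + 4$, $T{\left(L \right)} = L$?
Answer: $0$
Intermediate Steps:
$s{\left(x \right)} = 1 + x$
$J = 8$ ($J = \left(3 + 1\right) + 4 = 4 + 4 = 8$)
$p = -4$ ($p = -2 - \left(-2 + 4\right) = -2 - 2 = -4$)
$T{\left(s{\left(-1 \right)} \right)} J p = \left(1 - 1\right) 8 \left(-4\right) = 0 \cdot 8 \left(-4\right) = 0 \left(-4\right) = 0$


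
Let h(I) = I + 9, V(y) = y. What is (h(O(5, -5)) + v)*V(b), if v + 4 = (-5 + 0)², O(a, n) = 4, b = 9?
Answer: 306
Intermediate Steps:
h(I) = 9 + I
v = 21 (v = -4 + (-5 + 0)² = -4 + (-5)² = -4 + 25 = 21)
(h(O(5, -5)) + v)*V(b) = ((9 + 4) + 21)*9 = (13 + 21)*9 = 34*9 = 306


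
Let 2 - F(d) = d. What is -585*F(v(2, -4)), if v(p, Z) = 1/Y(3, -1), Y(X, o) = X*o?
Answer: -1365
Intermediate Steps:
v(p, Z) = -1/3 (v(p, Z) = 1/(3*(-1)) = 1/(-3) = -1/3)
F(d) = 2 - d
-585*F(v(2, -4)) = -585*(2 - 1*(-1/3)) = -585*(2 + 1/3) = -585*7/3 = -1365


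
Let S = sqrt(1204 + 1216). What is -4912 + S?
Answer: -4912 + 22*sqrt(5) ≈ -4862.8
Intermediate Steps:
S = 22*sqrt(5) (S = sqrt(2420) = 22*sqrt(5) ≈ 49.193)
-4912 + S = -4912 + 22*sqrt(5)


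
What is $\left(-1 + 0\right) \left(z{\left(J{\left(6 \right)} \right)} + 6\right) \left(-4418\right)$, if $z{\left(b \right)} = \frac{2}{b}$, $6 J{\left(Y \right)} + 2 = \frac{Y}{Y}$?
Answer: $-26508$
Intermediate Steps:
$J{\left(Y \right)} = - \frac{1}{6}$ ($J{\left(Y \right)} = - \frac{1}{3} + \frac{Y \frac{1}{Y}}{6} = - \frac{1}{3} + \frac{1}{6} \cdot 1 = - \frac{1}{3} + \frac{1}{6} = - \frac{1}{6}$)
$\left(-1 + 0\right) \left(z{\left(J{\left(6 \right)} \right)} + 6\right) \left(-4418\right) = \left(-1 + 0\right) \left(\frac{2}{- \frac{1}{6}} + 6\right) \left(-4418\right) = - (2 \left(-6\right) + 6) \left(-4418\right) = - (-12 + 6) \left(-4418\right) = \left(-1\right) \left(-6\right) \left(-4418\right) = 6 \left(-4418\right) = -26508$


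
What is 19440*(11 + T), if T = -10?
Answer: 19440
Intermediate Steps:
19440*(11 + T) = 19440*(11 - 10) = 19440*1 = 19440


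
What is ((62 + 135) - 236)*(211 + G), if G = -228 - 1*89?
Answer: 4134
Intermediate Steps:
G = -317 (G = -228 - 89 = -317)
((62 + 135) - 236)*(211 + G) = ((62 + 135) - 236)*(211 - 317) = (197 - 236)*(-106) = -39*(-106) = 4134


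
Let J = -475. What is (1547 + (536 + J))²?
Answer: 2585664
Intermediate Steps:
(1547 + (536 + J))² = (1547 + (536 - 475))² = (1547 + 61)² = 1608² = 2585664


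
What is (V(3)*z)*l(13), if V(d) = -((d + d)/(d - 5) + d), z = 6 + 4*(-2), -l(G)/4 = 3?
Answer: 0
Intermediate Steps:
l(G) = -12 (l(G) = -4*3 = -12)
z = -2 (z = 6 - 8 = -2)
V(d) = -d - 2*d/(-5 + d) (V(d) = -((2*d)/(-5 + d) + d) = -(2*d/(-5 + d) + d) = -(d + 2*d/(-5 + d)) = -d - 2*d/(-5 + d))
(V(3)*z)*l(13) = ((3*(3 - 1*3)/(-5 + 3))*(-2))*(-12) = ((3*(3 - 3)/(-2))*(-2))*(-12) = ((3*(-1/2)*0)*(-2))*(-12) = (0*(-2))*(-12) = 0*(-12) = 0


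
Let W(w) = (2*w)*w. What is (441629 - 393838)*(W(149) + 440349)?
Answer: 23166735041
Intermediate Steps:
W(w) = 2*w**2
(441629 - 393838)*(W(149) + 440349) = (441629 - 393838)*(2*149**2 + 440349) = 47791*(2*22201 + 440349) = 47791*(44402 + 440349) = 47791*484751 = 23166735041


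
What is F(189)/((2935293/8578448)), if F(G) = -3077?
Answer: -26395884496/2935293 ≈ -8992.6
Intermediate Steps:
F(189)/((2935293/8578448)) = -3077/(2935293/8578448) = -3077/(2935293*(1/8578448)) = -3077/2935293/8578448 = -3077*8578448/2935293 = -26395884496/2935293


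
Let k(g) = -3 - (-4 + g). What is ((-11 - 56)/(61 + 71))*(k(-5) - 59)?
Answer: 3551/132 ≈ 26.902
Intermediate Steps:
k(g) = 1 - g (k(g) = -3 + (4 - g) = 1 - g)
((-11 - 56)/(61 + 71))*(k(-5) - 59) = ((-11 - 56)/(61 + 71))*((1 - 1*(-5)) - 59) = (-67/132)*((1 + 5) - 59) = (-67*1/132)*(6 - 59) = -67/132*(-53) = 3551/132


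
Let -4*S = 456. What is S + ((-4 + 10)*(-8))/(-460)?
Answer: -13098/115 ≈ -113.90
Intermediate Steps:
S = -114 (S = -1/4*456 = -114)
S + ((-4 + 10)*(-8))/(-460) = -114 + ((-4 + 10)*(-8))/(-460) = -114 + (6*(-8))*(-1/460) = -114 - 48*(-1/460) = -114 + 12/115 = -13098/115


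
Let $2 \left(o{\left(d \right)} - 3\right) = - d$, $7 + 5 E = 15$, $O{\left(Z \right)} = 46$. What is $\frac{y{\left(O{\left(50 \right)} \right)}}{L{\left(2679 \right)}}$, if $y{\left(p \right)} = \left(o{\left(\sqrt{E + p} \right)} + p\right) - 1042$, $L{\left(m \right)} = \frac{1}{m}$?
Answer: $-2660247 - \frac{2679 \sqrt{1190}}{10} \approx -2.6695 \cdot 10^{6}$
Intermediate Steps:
$E = \frac{8}{5}$ ($E = - \frac{7}{5} + \frac{1}{5} \cdot 15 = - \frac{7}{5} + 3 = \frac{8}{5} \approx 1.6$)
$o{\left(d \right)} = 3 - \frac{d}{2}$ ($o{\left(d \right)} = 3 + \frac{\left(-1\right) d}{2} = 3 - \frac{d}{2}$)
$y{\left(p \right)} = -1039 + p - \frac{\sqrt{\frac{8}{5} + p}}{2}$ ($y{\left(p \right)} = \left(\left(3 - \frac{\sqrt{\frac{8}{5} + p}}{2}\right) + p\right) - 1042 = \left(3 + p - \frac{\sqrt{\frac{8}{5} + p}}{2}\right) - 1042 = -1039 + p - \frac{\sqrt{\frac{8}{5} + p}}{2}$)
$\frac{y{\left(O{\left(50 \right)} \right)}}{L{\left(2679 \right)}} = \frac{-1039 + 46 - \frac{\sqrt{40 + 25 \cdot 46}}{10}}{\frac{1}{2679}} = \left(-1039 + 46 - \frac{\sqrt{40 + 1150}}{10}\right) \frac{1}{\frac{1}{2679}} = \left(-1039 + 46 - \frac{\sqrt{1190}}{10}\right) 2679 = \left(-993 - \frac{\sqrt{1190}}{10}\right) 2679 = -2660247 - \frac{2679 \sqrt{1190}}{10}$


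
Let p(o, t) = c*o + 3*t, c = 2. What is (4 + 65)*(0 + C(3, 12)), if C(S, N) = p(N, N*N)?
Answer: 31464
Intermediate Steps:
p(o, t) = 2*o + 3*t
C(S, N) = 2*N + 3*N² (C(S, N) = 2*N + 3*(N*N) = 2*N + 3*N²)
(4 + 65)*(0 + C(3, 12)) = (4 + 65)*(0 + 12*(2 + 3*12)) = 69*(0 + 12*(2 + 36)) = 69*(0 + 12*38) = 69*(0 + 456) = 69*456 = 31464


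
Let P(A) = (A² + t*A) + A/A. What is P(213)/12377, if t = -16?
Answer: 41962/12377 ≈ 3.3903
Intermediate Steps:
P(A) = 1 + A² - 16*A (P(A) = (A² - 16*A) + A/A = (A² - 16*A) + 1 = 1 + A² - 16*A)
P(213)/12377 = (1 + 213² - 16*213)/12377 = (1 + 45369 - 3408)*(1/12377) = 41962*(1/12377) = 41962/12377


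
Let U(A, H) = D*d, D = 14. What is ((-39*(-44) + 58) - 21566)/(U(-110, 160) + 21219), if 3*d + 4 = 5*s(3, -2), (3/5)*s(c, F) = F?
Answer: -178128/190103 ≈ -0.93701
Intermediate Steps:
s(c, F) = 5*F/3
d = -62/9 (d = -4/3 + (5*((5/3)*(-2)))/3 = -4/3 + (5*(-10/3))/3 = -4/3 + (⅓)*(-50/3) = -4/3 - 50/9 = -62/9 ≈ -6.8889)
U(A, H) = -868/9 (U(A, H) = 14*(-62/9) = -868/9)
((-39*(-44) + 58) - 21566)/(U(-110, 160) + 21219) = ((-39*(-44) + 58) - 21566)/(-868/9 + 21219) = ((1716 + 58) - 21566)/(190103/9) = (1774 - 21566)*(9/190103) = -19792*9/190103 = -178128/190103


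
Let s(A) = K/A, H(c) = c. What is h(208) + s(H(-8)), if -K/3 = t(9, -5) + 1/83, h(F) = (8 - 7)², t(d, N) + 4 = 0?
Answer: -329/664 ≈ -0.49548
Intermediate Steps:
t(d, N) = -4 (t(d, N) = -4 + 0 = -4)
h(F) = 1 (h(F) = 1² = 1)
K = 993/83 (K = -3*(-4 + 1/83) = -3*(-331/83) = 993/83 ≈ 11.964)
s(A) = 993/(83*A)
h(208) + s(H(-8)) = 1 + (993/83)/(-8) = 1 + (993/83)*(-⅛) = 1 - 993/664 = -329/664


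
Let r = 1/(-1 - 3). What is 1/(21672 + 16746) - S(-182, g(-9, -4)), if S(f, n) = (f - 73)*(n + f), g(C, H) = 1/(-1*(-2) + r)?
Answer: -12441669293/268926 ≈ -46264.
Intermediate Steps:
r = -¼ (r = 1/(-4) = -¼ ≈ -0.25000)
g(C, H) = 4/7 (g(C, H) = 1/(-1*(-2) - ¼) = 1/(2 - ¼) = 1/(7/4) = 4/7)
S(f, n) = (-73 + f)*(f + n)
1/(21672 + 16746) - S(-182, g(-9, -4)) = 1/(21672 + 16746) - ((-182)² - 73*(-182) - 73*4/7 - 182*4/7) = 1/38418 - (33124 + 13286 - 292/7 - 104) = 1/38418 - 1*323850/7 = 1/38418 - 323850/7 = -12441669293/268926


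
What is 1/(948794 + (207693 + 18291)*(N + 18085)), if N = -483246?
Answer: -1/105117994630 ≈ -9.5131e-12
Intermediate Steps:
1/(948794 + (207693 + 18291)*(N + 18085)) = 1/(948794 + (207693 + 18291)*(-483246 + 18085)) = 1/(948794 + 225984*(-465161)) = 1/(948794 - 105118943424) = 1/(-105117994630) = -1/105117994630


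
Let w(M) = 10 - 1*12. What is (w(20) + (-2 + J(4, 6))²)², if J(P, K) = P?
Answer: 4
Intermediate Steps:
w(M) = -2 (w(M) = 10 - 12 = -2)
(w(20) + (-2 + J(4, 6))²)² = (-2 + (-2 + 4)²)² = (-2 + 2²)² = (-2 + 4)² = 2² = 4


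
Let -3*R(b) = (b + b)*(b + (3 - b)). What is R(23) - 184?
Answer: -230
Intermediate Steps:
R(b) = -2*b (R(b) = -(b + b)*(b + (3 - b))/3 = -2*b*3/3 = -2*b)
R(23) - 184 = -2*23 - 184 = -46 - 184 = -230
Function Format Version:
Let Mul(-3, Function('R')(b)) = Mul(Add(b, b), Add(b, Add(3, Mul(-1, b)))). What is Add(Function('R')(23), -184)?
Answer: -230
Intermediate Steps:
Function('R')(b) = Mul(-2, b) (Function('R')(b) = Mul(Rational(-1, 3), Mul(Add(b, b), Add(b, Add(3, Mul(-1, b))))) = Mul(Rational(-1, 3), Mul(Mul(2, b), 3)) = Mul(Rational(-1, 3), Mul(6, b)) = Mul(-2, b))
Add(Function('R')(23), -184) = Add(Mul(-2, 23), -184) = Add(-46, -184) = -230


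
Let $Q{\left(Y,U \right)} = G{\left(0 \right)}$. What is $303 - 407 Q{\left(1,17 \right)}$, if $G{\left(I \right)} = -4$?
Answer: $1931$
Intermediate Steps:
$Q{\left(Y,U \right)} = -4$
$303 - 407 Q{\left(1,17 \right)} = 303 - -1628 = 303 + 1628 = 1931$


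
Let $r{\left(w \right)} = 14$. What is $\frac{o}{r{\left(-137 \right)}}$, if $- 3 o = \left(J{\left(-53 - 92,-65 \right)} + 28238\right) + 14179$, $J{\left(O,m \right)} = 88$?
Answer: $- \frac{42505}{42} \approx -1012.0$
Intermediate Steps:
$o = - \frac{42505}{3}$ ($o = - \frac{\left(88 + 28238\right) + 14179}{3} = - \frac{28326 + 14179}{3} = \left(- \frac{1}{3}\right) 42505 = - \frac{42505}{3} \approx -14168.0$)
$\frac{o}{r{\left(-137 \right)}} = - \frac{42505}{3 \cdot 14} = \left(- \frac{42505}{3}\right) \frac{1}{14} = - \frac{42505}{42}$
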